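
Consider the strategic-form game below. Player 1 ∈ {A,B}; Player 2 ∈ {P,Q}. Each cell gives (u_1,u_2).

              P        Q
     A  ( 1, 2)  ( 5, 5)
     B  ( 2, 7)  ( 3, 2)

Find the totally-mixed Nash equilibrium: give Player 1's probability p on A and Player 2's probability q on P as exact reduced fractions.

P1 mixes 5/8 on A; P2 mixes 2/3 on P

P1 indiff ⇒ q·1+(1-q)·5 = q·2+(1-q)·3 ⇒ q(-1) = (1-q)(-2) ⇒ q = 2/3
P2 indiff ⇒ p·2+(1-p)·7 = p·5+(1-p)·2 ⇒ p(-3) = (1-p)(-5) ⇒ p = 5/8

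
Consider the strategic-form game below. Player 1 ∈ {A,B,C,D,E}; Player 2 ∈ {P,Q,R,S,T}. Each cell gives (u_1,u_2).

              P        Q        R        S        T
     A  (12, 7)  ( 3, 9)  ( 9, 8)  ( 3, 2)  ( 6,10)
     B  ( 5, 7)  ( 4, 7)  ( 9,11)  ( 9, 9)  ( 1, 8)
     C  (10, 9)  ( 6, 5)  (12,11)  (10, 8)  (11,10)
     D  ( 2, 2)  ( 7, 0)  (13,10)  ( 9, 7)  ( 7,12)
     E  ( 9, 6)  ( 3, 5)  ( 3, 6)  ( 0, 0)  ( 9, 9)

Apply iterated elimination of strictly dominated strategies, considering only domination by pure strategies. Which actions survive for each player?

P1 drop B (C beats it: P:10>5 Q:6>4 R:12>9 S:10>9 T:11>1)
P1 drop E (C beats it: P:10>9 Q:6>3 R:12>3 S:10>0 T:11>9)
P2 drop P (R beats it: A:8>7 C:11>9 D:10>2)
P1 drop A (C beats it: Q:6>3 R:12>9 S:10>3 T:11>6)
P2 drop Q (R beats it: C:11>5 D:10>0)
P2 drop S (R beats it: C:11>8 D:10>7)
P1→{C,D} P2→{R,T}

Survivors P1:{C,D} P2:{R,T}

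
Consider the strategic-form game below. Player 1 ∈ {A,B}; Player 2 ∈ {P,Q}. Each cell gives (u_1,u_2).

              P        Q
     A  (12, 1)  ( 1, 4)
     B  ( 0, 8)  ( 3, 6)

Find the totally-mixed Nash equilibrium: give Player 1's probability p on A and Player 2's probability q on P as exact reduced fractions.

p=2/5, q=1/7

P1 indiff ⇒ q·12+(1-q)·1 = q·0+(1-q)·3 ⇒ q(12) = (1-q)(2) ⇒ q = 1/7
P2 indiff ⇒ p·1+(1-p)·8 = p·4+(1-p)·6 ⇒ p(-3) = (1-p)(-2) ⇒ p = 2/5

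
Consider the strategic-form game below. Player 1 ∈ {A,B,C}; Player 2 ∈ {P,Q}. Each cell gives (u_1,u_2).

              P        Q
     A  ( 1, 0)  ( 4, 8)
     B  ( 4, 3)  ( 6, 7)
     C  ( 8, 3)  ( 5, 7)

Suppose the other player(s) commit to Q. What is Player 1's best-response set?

argmax u_1 = {B}

u_1(A vs Q) = 4
u_1(B vs Q) = 6
u_1(C vs Q) = 5
max payoff 6 at {B}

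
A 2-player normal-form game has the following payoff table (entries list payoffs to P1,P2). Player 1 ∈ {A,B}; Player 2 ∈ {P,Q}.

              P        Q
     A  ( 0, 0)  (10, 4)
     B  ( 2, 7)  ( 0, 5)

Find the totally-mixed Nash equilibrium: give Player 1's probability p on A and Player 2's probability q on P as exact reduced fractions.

P1 indiff ⇒ q·0+(1-q)·10 = q·2+(1-q)·0 ⇒ q(-2) = (1-q)(-10) ⇒ q = 5/6
P2 indiff ⇒ p·0+(1-p)·7 = p·4+(1-p)·5 ⇒ p(-4) = (1-p)(-2) ⇒ p = 1/3

P1 mixes 1/3 on A; P2 mixes 5/6 on P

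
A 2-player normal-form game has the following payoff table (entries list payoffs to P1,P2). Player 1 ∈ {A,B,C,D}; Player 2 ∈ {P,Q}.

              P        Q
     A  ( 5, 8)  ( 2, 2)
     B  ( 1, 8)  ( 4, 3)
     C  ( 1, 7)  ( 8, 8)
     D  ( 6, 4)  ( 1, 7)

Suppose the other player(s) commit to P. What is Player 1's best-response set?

u_1(A vs P) = 5
u_1(B vs P) = 1
u_1(C vs P) = 1
u_1(D vs P) = 6
max payoff 6 at {D}

argmax u_1 = {D}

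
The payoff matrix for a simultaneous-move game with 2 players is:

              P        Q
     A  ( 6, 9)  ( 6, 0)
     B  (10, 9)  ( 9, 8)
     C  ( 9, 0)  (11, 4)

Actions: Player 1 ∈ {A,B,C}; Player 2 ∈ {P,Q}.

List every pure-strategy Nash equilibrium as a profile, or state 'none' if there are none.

(A,P): not NE [P1→B gives 10>6]
(A,Q): not NE [P1→C gives 11>6; P2→P gives 9>0]
(B,P): NE
(B,Q): not NE [P1→C gives 11>9; P2→P gives 9>8]
(C,P): not NE [P1→B gives 10>9; P2→Q gives 4>0]
(C,Q): NE

Nash profiles: (B,P), (C,Q)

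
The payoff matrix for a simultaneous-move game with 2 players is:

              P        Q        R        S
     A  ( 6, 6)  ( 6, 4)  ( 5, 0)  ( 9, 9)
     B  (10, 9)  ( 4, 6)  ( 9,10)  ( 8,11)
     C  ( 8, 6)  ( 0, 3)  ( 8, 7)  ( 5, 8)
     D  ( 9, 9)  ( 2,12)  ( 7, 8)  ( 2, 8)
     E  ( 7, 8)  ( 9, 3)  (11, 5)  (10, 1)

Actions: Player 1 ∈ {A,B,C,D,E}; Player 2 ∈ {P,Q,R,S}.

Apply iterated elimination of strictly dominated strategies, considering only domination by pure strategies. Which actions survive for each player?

IESDS → P1:{B,E} P2:{P,R,S}

P1 drop A (E beats it: P:7>6 Q:9>6 R:11>5 S:10>9)
P1 drop C (B beats it: P:10>8 Q:4>0 R:9>8 S:8>5)
P1 drop D (B beats it: P:10>9 Q:4>2 R:9>7 S:8>2)
P2 drop Q (P beats it: B:9>6 E:8>3)
P1→{B,E} P2→{P,R,S}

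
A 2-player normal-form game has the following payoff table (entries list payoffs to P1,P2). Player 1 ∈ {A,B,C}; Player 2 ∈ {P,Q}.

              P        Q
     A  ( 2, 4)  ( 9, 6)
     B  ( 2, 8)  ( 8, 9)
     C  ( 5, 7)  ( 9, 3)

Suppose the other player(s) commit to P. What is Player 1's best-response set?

BR_1 = {C}

u_1(A vs P) = 2
u_1(B vs P) = 2
u_1(C vs P) = 5
max payoff 5 at {C}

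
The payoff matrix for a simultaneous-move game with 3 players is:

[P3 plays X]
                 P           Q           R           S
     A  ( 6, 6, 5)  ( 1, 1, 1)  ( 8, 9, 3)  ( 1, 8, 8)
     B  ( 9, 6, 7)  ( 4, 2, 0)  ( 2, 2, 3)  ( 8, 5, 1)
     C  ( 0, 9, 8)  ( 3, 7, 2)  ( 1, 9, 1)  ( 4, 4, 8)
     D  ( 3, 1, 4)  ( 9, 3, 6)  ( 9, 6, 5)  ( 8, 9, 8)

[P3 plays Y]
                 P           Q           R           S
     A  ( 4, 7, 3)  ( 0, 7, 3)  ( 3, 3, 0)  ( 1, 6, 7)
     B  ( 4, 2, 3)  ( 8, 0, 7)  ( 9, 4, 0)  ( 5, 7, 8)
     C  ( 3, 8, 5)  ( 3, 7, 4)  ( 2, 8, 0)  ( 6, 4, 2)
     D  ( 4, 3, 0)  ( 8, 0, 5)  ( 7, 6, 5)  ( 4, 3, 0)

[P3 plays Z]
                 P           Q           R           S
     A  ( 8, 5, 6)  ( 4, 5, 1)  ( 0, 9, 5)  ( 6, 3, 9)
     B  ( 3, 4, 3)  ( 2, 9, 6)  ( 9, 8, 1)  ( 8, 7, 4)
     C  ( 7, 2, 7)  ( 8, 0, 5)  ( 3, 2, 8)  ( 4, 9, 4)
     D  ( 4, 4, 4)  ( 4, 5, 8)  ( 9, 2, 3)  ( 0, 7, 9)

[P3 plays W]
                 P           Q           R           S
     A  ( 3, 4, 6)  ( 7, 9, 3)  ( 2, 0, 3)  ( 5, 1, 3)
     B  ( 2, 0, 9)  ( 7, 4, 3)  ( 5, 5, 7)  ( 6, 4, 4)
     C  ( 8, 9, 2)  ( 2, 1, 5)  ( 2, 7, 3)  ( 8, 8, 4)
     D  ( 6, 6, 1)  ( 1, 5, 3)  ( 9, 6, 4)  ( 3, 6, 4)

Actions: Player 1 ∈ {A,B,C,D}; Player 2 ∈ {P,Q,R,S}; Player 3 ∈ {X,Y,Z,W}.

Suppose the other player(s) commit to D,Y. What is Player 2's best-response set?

BR_2 = {R}

u_2(P vs D,Y) = 3
u_2(Q vs D,Y) = 0
u_2(R vs D,Y) = 6
u_2(S vs D,Y) = 3
max payoff 6 at {R}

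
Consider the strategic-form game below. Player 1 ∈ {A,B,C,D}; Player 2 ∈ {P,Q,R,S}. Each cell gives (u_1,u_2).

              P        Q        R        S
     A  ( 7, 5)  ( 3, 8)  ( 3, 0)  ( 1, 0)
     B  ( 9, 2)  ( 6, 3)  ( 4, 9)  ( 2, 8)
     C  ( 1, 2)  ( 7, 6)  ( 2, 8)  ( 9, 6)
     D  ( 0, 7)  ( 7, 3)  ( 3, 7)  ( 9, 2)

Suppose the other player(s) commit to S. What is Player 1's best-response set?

u_1(A vs S) = 1
u_1(B vs S) = 2
u_1(C vs S) = 9
u_1(D vs S) = 9
max payoff 9 at {C,D}

argmax u_1 = {C,D}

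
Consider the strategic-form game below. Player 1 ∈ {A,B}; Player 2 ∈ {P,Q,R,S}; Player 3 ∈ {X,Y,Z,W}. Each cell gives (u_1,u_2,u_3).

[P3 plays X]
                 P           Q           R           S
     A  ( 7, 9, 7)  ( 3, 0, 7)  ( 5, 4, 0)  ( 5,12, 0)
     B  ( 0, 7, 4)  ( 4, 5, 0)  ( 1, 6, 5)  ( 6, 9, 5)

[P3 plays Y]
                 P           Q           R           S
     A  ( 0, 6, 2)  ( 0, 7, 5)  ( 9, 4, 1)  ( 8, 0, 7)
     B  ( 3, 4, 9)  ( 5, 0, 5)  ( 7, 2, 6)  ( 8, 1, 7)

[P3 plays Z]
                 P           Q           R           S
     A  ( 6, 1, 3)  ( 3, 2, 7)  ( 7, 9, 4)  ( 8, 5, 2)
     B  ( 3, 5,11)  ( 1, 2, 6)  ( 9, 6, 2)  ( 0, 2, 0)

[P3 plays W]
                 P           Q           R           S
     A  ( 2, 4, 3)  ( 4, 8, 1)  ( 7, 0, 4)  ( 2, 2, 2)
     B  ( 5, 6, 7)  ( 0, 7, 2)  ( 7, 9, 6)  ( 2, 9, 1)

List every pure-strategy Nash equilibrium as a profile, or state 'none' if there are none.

NE set: (B,R,W)

(A,P,X): not NE [P2→S gives 12>9]
(A,P,Y): not NE [P1→B gives 3>0; P2→Q gives 7>6; P3→X gives 7>2]
(A,P,Z): not NE [P2→R gives 9>1; P3→X gives 7>3]
(A,P,W): not NE [P1→B gives 5>2; P2→Q gives 8>4; P3→X gives 7>3]
(A,Q,X): not NE [P1→B gives 4>3; P2→S gives 12>0]
(A,Q,Y): not NE [P1→B gives 5>0; P3→Z gives 7>5]
(A,Q,Z): not NE [P2→R gives 9>2]
(A,Q,W): not NE [P3→Z gives 7>1]
(A,R,X): not NE [P2→S gives 12>4; P3→W gives 4>0]
(A,R,Y): not NE [P2→Q gives 7>4; P3→W gives 4>1]
(A,R,Z): not NE [P1→B gives 9>7]
(A,R,W): not NE [P2→Q gives 8>0]
(A,S,X): not NE [P1→B gives 6>5; P3→Y gives 7>0]
(A,S,Y): not NE [P2→Q gives 7>0]
(A,S,Z): not NE [P2→R gives 9>5; P3→Y gives 7>2]
(A,S,W): not NE [P2→Q gives 8>2; P3→Y gives 7>2]
(B,P,X): not NE [P1→A gives 7>0; P2→S gives 9>7; P3→Z gives 11>4]
(B,P,Y): not NE [P3→Z gives 11>9]
(B,P,Z): not NE [P1→A gives 6>3; P2→R gives 6>5]
(B,P,W): not NE [P2→S gives 9>6; P3→Z gives 11>7]
(B,Q,X): not NE [P2→S gives 9>5; P3→Z gives 6>0]
(B,Q,Y): not NE [P2→P gives 4>0; P3→Z gives 6>5]
(B,Q,Z): not NE [P1→A gives 3>1; P2→R gives 6>2]
(B,Q,W): not NE [P1→A gives 4>0; P2→S gives 9>7; P3→Z gives 6>2]
(B,R,X): not NE [P1→A gives 5>1; P2→S gives 9>6; P3→W gives 6>5]
(B,R,Y): not NE [P1→A gives 9>7; P2→P gives 4>2]
(B,R,Z): not NE [P3→W gives 6>2]
(B,R,W): NE
(B,S,X): not NE [P3→Y gives 7>5]
(B,S,Y): not NE [P2→P gives 4>1]
(B,S,Z): not NE [P1→A gives 8>0; P2→R gives 6>2; P3→Y gives 7>0]
(B,S,W): not NE [P3→Y gives 7>1]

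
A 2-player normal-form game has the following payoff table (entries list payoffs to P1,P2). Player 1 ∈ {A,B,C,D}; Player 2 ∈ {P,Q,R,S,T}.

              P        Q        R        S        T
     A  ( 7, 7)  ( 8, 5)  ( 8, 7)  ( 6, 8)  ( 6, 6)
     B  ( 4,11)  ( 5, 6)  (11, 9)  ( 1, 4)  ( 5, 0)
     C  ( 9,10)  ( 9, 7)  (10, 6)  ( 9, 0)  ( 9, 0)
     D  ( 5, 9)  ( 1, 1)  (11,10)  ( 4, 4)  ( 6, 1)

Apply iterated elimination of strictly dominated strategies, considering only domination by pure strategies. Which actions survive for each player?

P1 drop A (C beats it: P:9>7 Q:9>8 R:10>8 S:9>6 T:9>6)
P2 drop Q (P beats it: B:11>6 C:10>7 D:9>1)
P2 drop S (P beats it: B:11>4 C:10>0 D:9>4)
P2 drop T (P beats it: B:11>0 C:10>0 D:9>1)
P1→{B,C,D} P2→{P,R}

IESDS → P1:{B,C,D} P2:{P,R}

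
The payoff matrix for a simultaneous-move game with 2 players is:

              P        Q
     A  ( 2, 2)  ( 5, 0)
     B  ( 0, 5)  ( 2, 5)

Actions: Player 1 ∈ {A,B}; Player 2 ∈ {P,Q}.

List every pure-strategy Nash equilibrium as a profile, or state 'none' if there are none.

(A,P): NE
(A,Q): not NE [P2→P gives 2>0]
(B,P): not NE [P1→A gives 2>0]
(B,Q): not NE [P1→A gives 5>2]

Nash profiles: (A,P)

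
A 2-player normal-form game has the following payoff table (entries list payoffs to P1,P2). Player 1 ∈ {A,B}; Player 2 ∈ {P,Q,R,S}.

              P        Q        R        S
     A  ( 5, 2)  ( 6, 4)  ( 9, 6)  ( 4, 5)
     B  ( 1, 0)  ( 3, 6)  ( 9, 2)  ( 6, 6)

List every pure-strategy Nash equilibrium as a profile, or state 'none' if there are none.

Nash profiles: (A,R), (B,S)

(A,P): not NE [P2→R gives 6>2]
(A,Q): not NE [P2→R gives 6>4]
(A,R): NE
(A,S): not NE [P1→B gives 6>4; P2→R gives 6>5]
(B,P): not NE [P1→A gives 5>1; P2→S gives 6>0]
(B,Q): not NE [P1→A gives 6>3]
(B,R): not NE [P2→S gives 6>2]
(B,S): NE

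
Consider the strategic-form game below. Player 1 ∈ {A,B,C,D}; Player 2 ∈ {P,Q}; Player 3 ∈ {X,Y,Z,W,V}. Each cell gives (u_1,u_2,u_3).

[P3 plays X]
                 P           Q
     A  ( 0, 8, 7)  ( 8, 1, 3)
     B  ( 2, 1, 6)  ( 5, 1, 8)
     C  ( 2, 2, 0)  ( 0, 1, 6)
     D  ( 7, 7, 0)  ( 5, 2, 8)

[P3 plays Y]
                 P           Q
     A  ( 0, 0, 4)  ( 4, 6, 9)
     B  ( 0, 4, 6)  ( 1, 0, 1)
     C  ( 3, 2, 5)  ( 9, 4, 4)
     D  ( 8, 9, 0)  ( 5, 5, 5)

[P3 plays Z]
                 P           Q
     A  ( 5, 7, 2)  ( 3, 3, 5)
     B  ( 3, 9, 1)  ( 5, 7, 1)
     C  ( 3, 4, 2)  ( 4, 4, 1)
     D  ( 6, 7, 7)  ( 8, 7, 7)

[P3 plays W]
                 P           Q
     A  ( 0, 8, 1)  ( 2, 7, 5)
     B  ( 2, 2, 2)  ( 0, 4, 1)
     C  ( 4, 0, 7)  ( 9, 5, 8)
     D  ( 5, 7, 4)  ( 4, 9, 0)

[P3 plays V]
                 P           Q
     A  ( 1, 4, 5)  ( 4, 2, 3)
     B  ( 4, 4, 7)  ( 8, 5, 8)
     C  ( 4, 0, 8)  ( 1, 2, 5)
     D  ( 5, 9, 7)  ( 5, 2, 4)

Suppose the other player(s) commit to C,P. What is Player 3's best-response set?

u_3(X vs C,P) = 0
u_3(Y vs C,P) = 5
u_3(Z vs C,P) = 2
u_3(W vs C,P) = 7
u_3(V vs C,P) = 8
max payoff 8 at {V}

BR_3 = {V}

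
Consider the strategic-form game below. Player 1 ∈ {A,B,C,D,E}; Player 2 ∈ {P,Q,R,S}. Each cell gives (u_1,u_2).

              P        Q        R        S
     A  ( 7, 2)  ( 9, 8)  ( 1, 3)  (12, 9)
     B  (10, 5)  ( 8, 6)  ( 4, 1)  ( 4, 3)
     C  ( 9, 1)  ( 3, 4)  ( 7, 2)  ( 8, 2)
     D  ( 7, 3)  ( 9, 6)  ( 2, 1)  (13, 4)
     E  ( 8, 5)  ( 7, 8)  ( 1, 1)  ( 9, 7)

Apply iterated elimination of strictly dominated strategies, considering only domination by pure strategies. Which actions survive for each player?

P2 drop P (Q beats it: A:8>2 B:6>5 C:4>1 D:6>3 E:8>5)
P1 drop E (D beats it: Q:9>7 R:2>1 S:13>9)
P2 drop R (Q beats it: A:8>3 B:6>1 C:4>2 D:6>1)
P1 drop B (A beats it: Q:9>8 S:12>4)
P1 drop C (A beats it: Q:9>3 S:12>8)
P1→{A,D} P2→{Q,S}

Remaining: P1:{A,D} P2:{Q,S}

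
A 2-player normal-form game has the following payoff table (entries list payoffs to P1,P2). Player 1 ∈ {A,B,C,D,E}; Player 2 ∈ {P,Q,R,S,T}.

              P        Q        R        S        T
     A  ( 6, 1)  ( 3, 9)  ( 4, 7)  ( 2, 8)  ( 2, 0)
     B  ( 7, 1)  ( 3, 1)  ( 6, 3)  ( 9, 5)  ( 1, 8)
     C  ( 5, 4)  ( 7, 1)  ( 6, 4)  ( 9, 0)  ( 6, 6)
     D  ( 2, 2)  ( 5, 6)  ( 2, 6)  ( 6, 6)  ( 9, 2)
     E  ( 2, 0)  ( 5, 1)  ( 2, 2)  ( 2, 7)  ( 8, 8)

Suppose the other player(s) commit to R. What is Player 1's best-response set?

u_1(A vs R) = 4
u_1(B vs R) = 6
u_1(C vs R) = 6
u_1(D vs R) = 2
u_1(E vs R) = 2
max payoff 6 at {B,C}

BR_1 = {B,C}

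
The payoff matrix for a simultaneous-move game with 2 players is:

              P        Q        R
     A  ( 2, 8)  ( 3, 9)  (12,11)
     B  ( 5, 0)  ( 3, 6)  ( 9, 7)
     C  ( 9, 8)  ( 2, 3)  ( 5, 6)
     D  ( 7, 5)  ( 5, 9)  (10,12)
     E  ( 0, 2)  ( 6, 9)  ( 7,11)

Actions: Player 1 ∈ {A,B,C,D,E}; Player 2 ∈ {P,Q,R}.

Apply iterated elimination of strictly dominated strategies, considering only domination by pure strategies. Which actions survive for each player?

Remaining: P1:{A,C,D} P2:{P,R}

P1 drop B (D beats it: P:7>5 Q:5>3 R:10>9)
P2 drop Q (R beats it: A:11>9 C:6>3 D:12>9 E:11>9)
P1 drop E (A beats it: P:2>0 R:12>7)
P1→{A,C,D} P2→{P,R}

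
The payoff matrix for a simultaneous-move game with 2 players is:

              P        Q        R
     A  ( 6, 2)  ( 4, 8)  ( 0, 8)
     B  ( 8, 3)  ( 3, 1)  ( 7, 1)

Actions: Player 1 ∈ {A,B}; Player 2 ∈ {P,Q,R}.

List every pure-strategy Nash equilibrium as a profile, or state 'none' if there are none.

PSNE = {(A,Q), (B,P)}

(A,P): not NE [P1→B gives 8>6; P2→R gives 8>2]
(A,Q): NE
(A,R): not NE [P1→B gives 7>0]
(B,P): NE
(B,Q): not NE [P1→A gives 4>3; P2→P gives 3>1]
(B,R): not NE [P2→P gives 3>1]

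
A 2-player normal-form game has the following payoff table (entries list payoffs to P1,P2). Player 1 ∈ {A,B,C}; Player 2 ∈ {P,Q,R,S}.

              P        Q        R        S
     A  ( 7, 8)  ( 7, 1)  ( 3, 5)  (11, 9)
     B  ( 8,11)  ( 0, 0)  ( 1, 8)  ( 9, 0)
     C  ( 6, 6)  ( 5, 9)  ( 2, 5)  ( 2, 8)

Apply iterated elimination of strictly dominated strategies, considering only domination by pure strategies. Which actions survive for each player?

P1 drop C (A beats it: P:7>6 Q:7>5 R:3>2 S:11>2)
P2 drop Q (P beats it: A:8>1 B:11>0)
P2 drop R (P beats it: A:8>5 B:11>8)
P1→{A,B} P2→{P,S}

IESDS → P1:{A,B} P2:{P,S}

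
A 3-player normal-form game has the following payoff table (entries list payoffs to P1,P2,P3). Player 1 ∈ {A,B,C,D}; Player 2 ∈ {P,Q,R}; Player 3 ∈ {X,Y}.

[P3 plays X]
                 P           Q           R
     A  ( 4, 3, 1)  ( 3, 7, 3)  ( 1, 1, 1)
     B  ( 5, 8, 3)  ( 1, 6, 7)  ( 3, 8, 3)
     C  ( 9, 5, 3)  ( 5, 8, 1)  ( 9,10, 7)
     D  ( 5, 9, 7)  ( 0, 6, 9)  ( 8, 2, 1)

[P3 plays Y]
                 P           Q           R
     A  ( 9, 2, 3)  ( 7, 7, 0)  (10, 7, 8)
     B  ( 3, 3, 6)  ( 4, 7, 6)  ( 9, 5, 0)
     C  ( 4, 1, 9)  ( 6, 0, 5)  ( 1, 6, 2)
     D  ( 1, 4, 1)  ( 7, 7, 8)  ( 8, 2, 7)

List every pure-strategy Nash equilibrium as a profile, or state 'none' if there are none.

(A,P,X): not NE [P1→C gives 9>4; P2→Q gives 7>3; P3→Y gives 3>1]
(A,P,Y): not NE [P2→R gives 7>2]
(A,Q,X): not NE [P1→C gives 5>3]
(A,Q,Y): not NE [P3→X gives 3>0]
(A,R,X): not NE [P1→C gives 9>1; P2→Q gives 7>1; P3→Y gives 8>1]
(A,R,Y): NE
(B,P,X): not NE [P1→C gives 9>5; P3→Y gives 6>3]
(B,P,Y): not NE [P1→A gives 9>3; P2→Q gives 7>3]
(B,Q,X): not NE [P1→C gives 5>1; P2→R gives 8>6]
(B,Q,Y): not NE [P1→D gives 7>4; P3→X gives 7>6]
(B,R,X): not NE [P1→C gives 9>3]
(B,R,Y): not NE [P1→A gives 10>9; P2→Q gives 7>5; P3→X gives 3>0]
(C,P,X): not NE [P2→R gives 10>5; P3→Y gives 9>3]
(C,P,Y): not NE [P1→A gives 9>4; P2→R gives 6>1]
(C,Q,X): not NE [P2→R gives 10>8; P3→Y gives 5>1]
(C,Q,Y): not NE [P1→D gives 7>6; P2→R gives 6>0]
(C,R,X): NE
(C,R,Y): not NE [P1→A gives 10>1; P3→X gives 7>2]
(D,P,X): not NE [P1→C gives 9>5]
(D,P,Y): not NE [P1→A gives 9>1; P2→Q gives 7>4; P3→X gives 7>1]
(D,Q,X): not NE [P1→C gives 5>0; P2→P gives 9>6]
(D,Q,Y): not NE [P3→X gives 9>8]
(D,R,X): not NE [P1→C gives 9>8; P2→P gives 9>2; P3→Y gives 7>1]
(D,R,Y): not NE [P1→A gives 10>8; P2→Q gives 7>2]

Nash profiles: (A,R,Y), (C,R,X)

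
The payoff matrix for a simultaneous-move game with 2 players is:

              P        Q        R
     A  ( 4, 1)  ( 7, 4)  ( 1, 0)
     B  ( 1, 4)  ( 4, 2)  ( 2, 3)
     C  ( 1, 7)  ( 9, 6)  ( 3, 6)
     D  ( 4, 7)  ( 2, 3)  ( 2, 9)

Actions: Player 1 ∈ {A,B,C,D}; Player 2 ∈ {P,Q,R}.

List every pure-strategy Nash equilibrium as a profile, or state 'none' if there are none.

PSNE: ∅

(A,P): not NE [P2→Q gives 4>1]
(A,Q): not NE [P1→C gives 9>7]
(A,R): not NE [P1→C gives 3>1; P2→Q gives 4>0]
(B,P): not NE [P1→D gives 4>1]
(B,Q): not NE [P1→C gives 9>4; P2→P gives 4>2]
(B,R): not NE [P1→C gives 3>2; P2→P gives 4>3]
(C,P): not NE [P1→D gives 4>1]
(C,Q): not NE [P2→P gives 7>6]
(C,R): not NE [P2→P gives 7>6]
(D,P): not NE [P2→R gives 9>7]
(D,Q): not NE [P1→C gives 9>2; P2→R gives 9>3]
(D,R): not NE [P1→C gives 3>2]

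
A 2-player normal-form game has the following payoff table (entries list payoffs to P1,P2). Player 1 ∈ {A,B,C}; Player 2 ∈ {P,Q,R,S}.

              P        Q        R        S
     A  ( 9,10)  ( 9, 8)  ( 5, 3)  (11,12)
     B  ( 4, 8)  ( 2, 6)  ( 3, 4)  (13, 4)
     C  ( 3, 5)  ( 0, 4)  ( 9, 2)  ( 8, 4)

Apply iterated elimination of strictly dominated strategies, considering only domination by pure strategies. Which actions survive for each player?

P2 drop Q (P beats it: A:10>8 B:8>6 C:5>4)
P2 drop R (P beats it: A:10>3 B:8>4 C:5>2)
P1 drop C (A beats it: P:9>3 S:11>8)
P1→{A,B} P2→{P,S}

Survivors P1:{A,B} P2:{P,S}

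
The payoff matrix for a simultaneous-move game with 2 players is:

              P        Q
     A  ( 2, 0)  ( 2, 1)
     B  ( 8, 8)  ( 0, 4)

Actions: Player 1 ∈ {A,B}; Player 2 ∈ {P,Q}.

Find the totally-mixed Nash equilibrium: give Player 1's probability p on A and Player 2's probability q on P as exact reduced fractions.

p=4/5, q=1/4

P1 indiff ⇒ q·2+(1-q)·2 = q·8+(1-q)·0 ⇒ q(-6) = (1-q)(-2) ⇒ q = 1/4
P2 indiff ⇒ p·0+(1-p)·8 = p·1+(1-p)·4 ⇒ p(-1) = (1-p)(-4) ⇒ p = 4/5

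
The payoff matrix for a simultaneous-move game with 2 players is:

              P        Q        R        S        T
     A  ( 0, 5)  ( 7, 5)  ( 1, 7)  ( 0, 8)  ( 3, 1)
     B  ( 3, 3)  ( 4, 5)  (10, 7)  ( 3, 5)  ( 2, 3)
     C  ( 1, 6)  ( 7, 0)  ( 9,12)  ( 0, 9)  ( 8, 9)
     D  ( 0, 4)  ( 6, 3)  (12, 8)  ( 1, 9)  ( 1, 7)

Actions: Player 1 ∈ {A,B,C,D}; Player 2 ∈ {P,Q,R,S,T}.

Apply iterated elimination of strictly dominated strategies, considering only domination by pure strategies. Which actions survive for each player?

P2 drop P (R beats it: A:7>5 B:7>3 C:12>6 D:8>4)
P2 drop Q (R beats it: A:7>5 B:7>5 C:12>0 D:8>3)
P2 drop T (R beats it: A:7>1 B:7>3 C:12>9 D:8>7)
P1 drop A (B beats it: R:10>1 S:3>0)
P1 drop C (B beats it: R:10>9 S:3>0)
P1→{B,D} P2→{R,S}

Survivors P1:{B,D} P2:{R,S}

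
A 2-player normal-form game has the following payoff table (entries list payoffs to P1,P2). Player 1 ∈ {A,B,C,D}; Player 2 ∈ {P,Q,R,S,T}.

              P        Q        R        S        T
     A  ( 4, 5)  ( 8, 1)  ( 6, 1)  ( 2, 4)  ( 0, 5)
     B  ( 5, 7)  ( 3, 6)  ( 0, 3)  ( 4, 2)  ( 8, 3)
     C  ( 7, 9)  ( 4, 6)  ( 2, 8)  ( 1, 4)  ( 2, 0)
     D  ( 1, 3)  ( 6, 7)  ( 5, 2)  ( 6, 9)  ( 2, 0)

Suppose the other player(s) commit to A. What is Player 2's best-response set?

u_2(P vs A) = 5
u_2(Q vs A) = 1
u_2(R vs A) = 1
u_2(S vs A) = 4
u_2(T vs A) = 5
max payoff 5 at {P,T}

argmax u_2 = {P,T}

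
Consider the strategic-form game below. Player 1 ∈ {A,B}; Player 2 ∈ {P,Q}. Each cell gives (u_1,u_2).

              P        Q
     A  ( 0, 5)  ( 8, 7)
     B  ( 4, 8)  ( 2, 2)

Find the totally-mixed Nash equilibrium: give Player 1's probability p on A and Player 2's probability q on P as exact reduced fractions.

P1 indiff ⇒ q·0+(1-q)·8 = q·4+(1-q)·2 ⇒ q(-4) = (1-q)(-6) ⇒ q = 3/5
P2 indiff ⇒ p·5+(1-p)·8 = p·7+(1-p)·2 ⇒ p(-2) = (1-p)(-6) ⇒ p = 3/4

P1 mixes 3/4 on A; P2 mixes 3/5 on P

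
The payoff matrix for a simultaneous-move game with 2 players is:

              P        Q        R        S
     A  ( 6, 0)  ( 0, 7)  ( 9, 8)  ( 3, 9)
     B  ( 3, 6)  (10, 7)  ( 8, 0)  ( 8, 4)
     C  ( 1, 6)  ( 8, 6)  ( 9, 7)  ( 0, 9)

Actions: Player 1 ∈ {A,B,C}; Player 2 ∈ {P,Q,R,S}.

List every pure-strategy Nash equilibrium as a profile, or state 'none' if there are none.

Nash profiles: (B,Q)

(A,P): not NE [P2→S gives 9>0]
(A,Q): not NE [P1→B gives 10>0; P2→S gives 9>7]
(A,R): not NE [P2→S gives 9>8]
(A,S): not NE [P1→B gives 8>3]
(B,P): not NE [P1→A gives 6>3; P2→Q gives 7>6]
(B,Q): NE
(B,R): not NE [P1→C gives 9>8; P2→Q gives 7>0]
(B,S): not NE [P2→Q gives 7>4]
(C,P): not NE [P1→A gives 6>1; P2→S gives 9>6]
(C,Q): not NE [P1→B gives 10>8; P2→S gives 9>6]
(C,R): not NE [P2→S gives 9>7]
(C,S): not NE [P1→B gives 8>0]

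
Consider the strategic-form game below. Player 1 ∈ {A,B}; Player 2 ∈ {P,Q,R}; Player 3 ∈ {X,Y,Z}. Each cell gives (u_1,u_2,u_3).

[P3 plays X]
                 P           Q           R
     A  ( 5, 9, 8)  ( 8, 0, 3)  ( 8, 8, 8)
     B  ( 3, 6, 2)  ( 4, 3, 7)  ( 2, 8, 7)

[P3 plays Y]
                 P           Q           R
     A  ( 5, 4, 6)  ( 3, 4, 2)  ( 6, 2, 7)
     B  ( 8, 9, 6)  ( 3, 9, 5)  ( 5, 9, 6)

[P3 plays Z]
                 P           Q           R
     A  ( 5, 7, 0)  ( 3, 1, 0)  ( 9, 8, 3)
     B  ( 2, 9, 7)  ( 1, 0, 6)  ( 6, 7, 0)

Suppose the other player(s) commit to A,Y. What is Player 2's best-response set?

BR_2 = {P,Q}

u_2(P vs A,Y) = 4
u_2(Q vs A,Y) = 4
u_2(R vs A,Y) = 2
max payoff 4 at {P,Q}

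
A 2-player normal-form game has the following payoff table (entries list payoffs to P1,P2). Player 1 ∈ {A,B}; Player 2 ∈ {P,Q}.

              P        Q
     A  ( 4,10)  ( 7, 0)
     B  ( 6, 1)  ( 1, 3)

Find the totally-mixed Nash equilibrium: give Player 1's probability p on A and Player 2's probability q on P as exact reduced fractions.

P1 indiff ⇒ q·4+(1-q)·7 = q·6+(1-q)·1 ⇒ q(-2) = (1-q)(-6) ⇒ q = 3/4
P2 indiff ⇒ p·10+(1-p)·1 = p·0+(1-p)·3 ⇒ p(10) = (1-p)(2) ⇒ p = 1/6

p=1/6, q=3/4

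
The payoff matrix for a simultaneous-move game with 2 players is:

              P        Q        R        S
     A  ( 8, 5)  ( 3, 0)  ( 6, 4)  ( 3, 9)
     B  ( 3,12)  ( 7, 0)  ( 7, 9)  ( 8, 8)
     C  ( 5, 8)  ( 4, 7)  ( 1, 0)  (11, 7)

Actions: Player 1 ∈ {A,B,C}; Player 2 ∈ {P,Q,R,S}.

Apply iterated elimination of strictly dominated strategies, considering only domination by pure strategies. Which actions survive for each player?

Remaining: P1:{A,C} P2:{P,S}

P2 drop Q (P beats it: A:5>0 B:12>0 C:8>7)
P2 drop R (P beats it: A:5>4 B:12>9 C:8>0)
P1 drop B (C beats it: P:5>3 S:11>8)
P1→{A,C} P2→{P,S}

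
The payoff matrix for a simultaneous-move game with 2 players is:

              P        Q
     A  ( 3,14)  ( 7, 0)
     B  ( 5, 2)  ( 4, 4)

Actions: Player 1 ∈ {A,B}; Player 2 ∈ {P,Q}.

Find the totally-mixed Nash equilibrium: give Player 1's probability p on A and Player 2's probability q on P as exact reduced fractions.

P1 indiff ⇒ q·3+(1-q)·7 = q·5+(1-q)·4 ⇒ q(-2) = (1-q)(-3) ⇒ q = 3/5
P2 indiff ⇒ p·14+(1-p)·2 = p·0+(1-p)·4 ⇒ p(14) = (1-p)(2) ⇒ p = 1/8

(p,q) = (1/8, 3/5)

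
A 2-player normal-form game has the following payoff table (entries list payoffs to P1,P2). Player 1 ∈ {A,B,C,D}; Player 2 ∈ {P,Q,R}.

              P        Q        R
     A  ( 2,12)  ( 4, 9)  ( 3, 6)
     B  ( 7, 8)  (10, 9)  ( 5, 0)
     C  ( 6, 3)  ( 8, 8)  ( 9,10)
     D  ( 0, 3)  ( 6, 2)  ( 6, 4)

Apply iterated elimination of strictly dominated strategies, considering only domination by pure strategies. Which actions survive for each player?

P1 drop A (B beats it: P:7>2 Q:10>4 R:5>3)
P1 drop D (C beats it: P:6>0 Q:8>6 R:9>6)
P2 drop P (Q beats it: B:9>8 C:8>3)
P1→{B,C} P2→{Q,R}

IESDS → P1:{B,C} P2:{Q,R}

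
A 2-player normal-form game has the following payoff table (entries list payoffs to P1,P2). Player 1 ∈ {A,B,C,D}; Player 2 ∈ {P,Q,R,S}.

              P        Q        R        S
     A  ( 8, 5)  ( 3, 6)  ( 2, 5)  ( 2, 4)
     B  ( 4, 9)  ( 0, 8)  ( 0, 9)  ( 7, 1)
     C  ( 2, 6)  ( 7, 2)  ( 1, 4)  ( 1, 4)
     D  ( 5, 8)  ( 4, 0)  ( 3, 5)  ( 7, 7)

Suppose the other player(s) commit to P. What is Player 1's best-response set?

u_1(A vs P) = 8
u_1(B vs P) = 4
u_1(C vs P) = 2
u_1(D vs P) = 5
max payoff 8 at {A}

argmax u_1 = {A}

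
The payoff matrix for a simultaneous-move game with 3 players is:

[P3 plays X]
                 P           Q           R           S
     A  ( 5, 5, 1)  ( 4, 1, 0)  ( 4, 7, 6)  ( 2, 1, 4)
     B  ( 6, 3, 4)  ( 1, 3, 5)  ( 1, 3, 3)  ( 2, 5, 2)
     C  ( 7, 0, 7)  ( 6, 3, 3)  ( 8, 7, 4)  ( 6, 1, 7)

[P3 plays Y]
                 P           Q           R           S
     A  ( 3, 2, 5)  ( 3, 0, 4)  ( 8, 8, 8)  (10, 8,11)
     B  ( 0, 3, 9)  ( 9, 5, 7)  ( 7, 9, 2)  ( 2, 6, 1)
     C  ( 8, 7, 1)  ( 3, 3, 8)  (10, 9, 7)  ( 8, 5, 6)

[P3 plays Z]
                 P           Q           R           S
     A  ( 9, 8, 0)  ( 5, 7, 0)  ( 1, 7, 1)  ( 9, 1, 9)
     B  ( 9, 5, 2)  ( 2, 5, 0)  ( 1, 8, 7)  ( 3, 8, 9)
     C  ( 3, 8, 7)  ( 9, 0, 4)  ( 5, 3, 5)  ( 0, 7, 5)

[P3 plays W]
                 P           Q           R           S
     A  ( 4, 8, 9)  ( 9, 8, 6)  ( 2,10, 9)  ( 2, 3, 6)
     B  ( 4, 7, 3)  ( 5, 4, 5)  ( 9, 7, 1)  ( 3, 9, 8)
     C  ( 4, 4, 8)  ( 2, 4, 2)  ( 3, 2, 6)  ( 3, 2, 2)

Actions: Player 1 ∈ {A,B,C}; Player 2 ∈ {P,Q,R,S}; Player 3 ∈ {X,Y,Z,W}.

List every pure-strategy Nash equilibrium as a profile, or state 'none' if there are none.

(A,P,X): not NE [P1→C gives 7>5; P2→R gives 7>5; P3→W gives 9>1]
(A,P,Y): not NE [P1→C gives 8>3; P2→S gives 8>2; P3→W gives 9>5]
(A,P,Z): not NE [P3→W gives 9>0]
(A,P,W): not NE [P2→R gives 10>8]
(A,Q,X): not NE [P1→C gives 6>4; P2→R gives 7>1; P3→W gives 6>0]
(A,Q,Y): not NE [P1→B gives 9>3; P2→S gives 8>0; P3→W gives 6>4]
(A,Q,Z): not NE [P1→C gives 9>5; P2→P gives 8>7; P3→W gives 6>0]
(A,Q,W): not NE [P2→R gives 10>8]
(A,R,X): not NE [P1→C gives 8>4; P3→W gives 9>6]
(A,R,Y): not NE [P1→C gives 10>8; P3→W gives 9>8]
(A,R,Z): not NE [P1→C gives 5>1; P2→P gives 8>7; P3→W gives 9>1]
(A,R,W): not NE [P1→B gives 9>2]
(A,S,X): not NE [P1→C gives 6>2; P2→R gives 7>1; P3→Y gives 11>4]
(A,S,Y): NE
(A,S,Z): not NE [P2→P gives 8>1; P3→Y gives 11>9]
(A,S,W): not NE [P1→C gives 3>2; P2→R gives 10>3; P3→Y gives 11>6]
(B,P,X): not NE [P1→C gives 7>6; P2→S gives 5>3; P3→Y gives 9>4]
(B,P,Y): not NE [P1→C gives 8>0; P2→R gives 9>3]
(B,P,Z): not NE [P2→S gives 8>5; P3→Y gives 9>2]
(B,P,W): not NE [P2→S gives 9>7; P3→Y gives 9>3]
(B,Q,X): not NE [P1→C gives 6>1; P2→S gives 5>3; P3→Y gives 7>5]
(B,Q,Y): not NE [P2→R gives 9>5]
(B,Q,Z): not NE [P1→C gives 9>2; P2→S gives 8>5; P3→Y gives 7>0]
(B,Q,W): not NE [P1→A gives 9>5; P2→S gives 9>4; P3→Y gives 7>5]
(B,R,X): not NE [P1→C gives 8>1; P2→S gives 5>3; P3→Z gives 7>3]
(B,R,Y): not NE [P1→C gives 10>7; P3→Z gives 7>2]
(B,R,Z): not NE [P1→C gives 5>1]
(B,R,W): not NE [P2→S gives 9>7; P3→Z gives 7>1]
(B,S,X): not NE [P1→C gives 6>2; P3→Z gives 9>2]
(B,S,Y): not NE [P1→A gives 10>2; P2→R gives 9>6; P3→Z gives 9>1]
(B,S,Z): not NE [P1→A gives 9>3]
(B,S,W): not NE [P3→Z gives 9>8]
(C,P,X): not NE [P2→R gives 7>0; P3→W gives 8>7]
(C,P,Y): not NE [P2→R gives 9>7; P3→W gives 8>1]
(C,P,Z): not NE [P1→B gives 9>3; P3→W gives 8>7]
(C,P,W): NE
(C,Q,X): not NE [P2→R gives 7>3; P3→Y gives 8>3]
(C,Q,Y): not NE [P1→B gives 9>3; P2→R gives 9>3]
(C,Q,Z): not NE [P2→P gives 8>0; P3→Y gives 8>4]
(C,Q,W): not NE [P1→A gives 9>2; P3→Y gives 8>2]
(C,R,X): not NE [P3→Y gives 7>4]
(C,R,Y): NE
(C,R,Z): not NE [P2→P gives 8>3; P3→Y gives 7>5]
(C,R,W): not NE [P1→B gives 9>3; P2→Q gives 4>2; P3→Y gives 7>6]
(C,S,X): not NE [P2→R gives 7>1]
(C,S,Y): not NE [P1→A gives 10>8; P2→R gives 9>5; P3→X gives 7>6]
(C,S,Z): not NE [P1→A gives 9>0; P2→P gives 8>7; P3→X gives 7>5]
(C,S,W): not NE [P2→Q gives 4>2; P3→X gives 7>2]

PSNE = {(A,S,Y), (C,P,W), (C,R,Y)}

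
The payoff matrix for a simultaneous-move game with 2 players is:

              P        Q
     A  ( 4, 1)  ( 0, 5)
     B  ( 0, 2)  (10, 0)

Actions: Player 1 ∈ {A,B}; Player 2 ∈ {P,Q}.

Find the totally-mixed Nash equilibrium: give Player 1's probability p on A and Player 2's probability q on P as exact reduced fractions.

P1 mixes 1/3 on A; P2 mixes 5/7 on P

P1 indiff ⇒ q·4+(1-q)·0 = q·0+(1-q)·10 ⇒ q(4) = (1-q)(10) ⇒ q = 5/7
P2 indiff ⇒ p·1+(1-p)·2 = p·5+(1-p)·0 ⇒ p(-4) = (1-p)(-2) ⇒ p = 1/3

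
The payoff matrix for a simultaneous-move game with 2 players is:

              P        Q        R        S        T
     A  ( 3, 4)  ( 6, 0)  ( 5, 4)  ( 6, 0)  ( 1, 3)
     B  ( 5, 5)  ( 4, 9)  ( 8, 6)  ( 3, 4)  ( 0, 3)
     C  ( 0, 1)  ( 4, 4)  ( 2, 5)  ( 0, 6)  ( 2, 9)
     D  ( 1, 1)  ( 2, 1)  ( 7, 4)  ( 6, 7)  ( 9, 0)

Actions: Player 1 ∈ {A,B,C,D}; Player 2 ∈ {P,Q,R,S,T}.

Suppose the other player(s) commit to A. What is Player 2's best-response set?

u_2(P vs A) = 4
u_2(Q vs A) = 0
u_2(R vs A) = 4
u_2(S vs A) = 0
u_2(T vs A) = 3
max payoff 4 at {P,R}

BR_2 = {P,R}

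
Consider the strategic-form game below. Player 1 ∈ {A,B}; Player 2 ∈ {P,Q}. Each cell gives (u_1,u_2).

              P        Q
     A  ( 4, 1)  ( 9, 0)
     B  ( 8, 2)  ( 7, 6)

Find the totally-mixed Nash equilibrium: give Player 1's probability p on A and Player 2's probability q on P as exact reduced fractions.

(p,q) = (4/5, 1/3)

P1 indiff ⇒ q·4+(1-q)·9 = q·8+(1-q)·7 ⇒ q(-4) = (1-q)(-2) ⇒ q = 1/3
P2 indiff ⇒ p·1+(1-p)·2 = p·0+(1-p)·6 ⇒ p(1) = (1-p)(4) ⇒ p = 4/5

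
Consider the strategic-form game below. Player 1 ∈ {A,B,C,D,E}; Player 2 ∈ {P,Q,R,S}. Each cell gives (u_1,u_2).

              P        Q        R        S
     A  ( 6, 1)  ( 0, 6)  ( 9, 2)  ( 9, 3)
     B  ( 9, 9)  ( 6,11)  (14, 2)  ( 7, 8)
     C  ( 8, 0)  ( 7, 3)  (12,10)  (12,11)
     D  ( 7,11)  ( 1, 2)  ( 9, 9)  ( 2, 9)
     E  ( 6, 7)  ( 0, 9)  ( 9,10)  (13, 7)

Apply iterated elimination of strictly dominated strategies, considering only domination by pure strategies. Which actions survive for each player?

Remaining: P1:{B,C,E} P2:{Q,R,S}

P1 drop A (C beats it: P:8>6 Q:7>0 R:12>9 S:12>9)
P1 drop D (B beats it: P:9>7 Q:6>1 R:14>9 S:7>2)
P2 drop P (Q beats it: B:11>9 C:3>0 E:9>7)
P1→{B,C,E} P2→{Q,R,S}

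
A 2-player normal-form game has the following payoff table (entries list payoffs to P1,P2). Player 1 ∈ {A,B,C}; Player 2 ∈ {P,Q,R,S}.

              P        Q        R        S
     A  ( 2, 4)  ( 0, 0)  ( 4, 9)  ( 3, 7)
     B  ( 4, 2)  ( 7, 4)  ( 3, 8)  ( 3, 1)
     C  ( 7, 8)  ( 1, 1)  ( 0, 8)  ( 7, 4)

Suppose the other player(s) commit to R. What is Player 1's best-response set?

P1 best: {A}

u_1(A vs R) = 4
u_1(B vs R) = 3
u_1(C vs R) = 0
max payoff 4 at {A}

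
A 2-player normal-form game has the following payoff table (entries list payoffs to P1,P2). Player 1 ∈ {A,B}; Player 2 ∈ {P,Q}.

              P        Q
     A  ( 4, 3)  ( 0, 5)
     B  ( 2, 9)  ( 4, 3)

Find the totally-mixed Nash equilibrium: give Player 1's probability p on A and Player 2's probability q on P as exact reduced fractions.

P1 indiff ⇒ q·4+(1-q)·0 = q·2+(1-q)·4 ⇒ q(2) = (1-q)(4) ⇒ q = 2/3
P2 indiff ⇒ p·3+(1-p)·9 = p·5+(1-p)·3 ⇒ p(-2) = (1-p)(-6) ⇒ p = 3/4

(p,q) = (3/4, 2/3)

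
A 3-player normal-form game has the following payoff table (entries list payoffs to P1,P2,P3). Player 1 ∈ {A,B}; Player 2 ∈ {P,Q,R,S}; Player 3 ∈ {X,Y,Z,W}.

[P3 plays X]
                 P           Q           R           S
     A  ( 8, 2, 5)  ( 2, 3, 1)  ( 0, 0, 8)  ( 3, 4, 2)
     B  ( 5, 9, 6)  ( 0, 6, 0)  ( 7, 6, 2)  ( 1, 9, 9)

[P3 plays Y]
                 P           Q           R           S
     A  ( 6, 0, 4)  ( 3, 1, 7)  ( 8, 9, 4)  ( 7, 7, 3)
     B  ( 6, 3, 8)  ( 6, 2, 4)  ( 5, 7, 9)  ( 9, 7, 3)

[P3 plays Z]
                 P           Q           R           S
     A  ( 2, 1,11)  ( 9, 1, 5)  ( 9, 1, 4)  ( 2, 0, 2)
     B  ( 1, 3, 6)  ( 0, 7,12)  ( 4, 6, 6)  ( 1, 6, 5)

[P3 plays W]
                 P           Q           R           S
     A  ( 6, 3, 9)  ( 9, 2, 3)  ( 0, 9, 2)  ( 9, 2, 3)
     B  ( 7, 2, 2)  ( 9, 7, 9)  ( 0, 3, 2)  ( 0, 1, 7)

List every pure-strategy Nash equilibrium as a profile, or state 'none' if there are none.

(A,P,X): not NE [P2→S gives 4>2; P3→Z gives 11>5]
(A,P,Y): not NE [P2→R gives 9>0; P3→Z gives 11>4]
(A,P,Z): NE
(A,P,W): not NE [P1→B gives 7>6; P2→R gives 9>3; P3→Z gives 11>9]
(A,Q,X): not NE [P2→S gives 4>3; P3→Y gives 7>1]
(A,Q,Y): not NE [P1→B gives 6>3; P2→R gives 9>1]
(A,Q,Z): not NE [P3→Y gives 7>5]
(A,Q,W): not NE [P2→R gives 9>2; P3→Y gives 7>3]
(A,R,X): not NE [P1→B gives 7>0; P2→S gives 4>0]
(A,R,Y): not NE [P3→X gives 8>4]
(A,R,Z): not NE [P3→X gives 8>4]
(A,R,W): not NE [P3→X gives 8>2]
(A,S,X): not NE [P3→W gives 3>2]
(A,S,Y): not NE [P1→B gives 9>7; P2→R gives 9>7]
(A,S,Z): not NE [P2→R gives 1>0; P3→W gives 3>2]
(A,S,W): not NE [P2→R gives 9>2]
(B,P,X): not NE [P1→A gives 8>5; P3→Y gives 8>6]
(B,P,Y): not NE [P2→S gives 7>3]
(B,P,Z): not NE [P1→A gives 2>1; P2→Q gives 7>3; P3→Y gives 8>6]
(B,P,W): not NE [P2→Q gives 7>2; P3→Y gives 8>2]
(B,Q,X): not NE [P1→A gives 2>0; P2→S gives 9>6; P3→Z gives 12>0]
(B,Q,Y): not NE [P2→S gives 7>2; P3→Z gives 12>4]
(B,Q,Z): not NE [P1→A gives 9>0]
(B,Q,W): not NE [P3→Z gives 12>9]
(B,R,X): not NE [P2→S gives 9>6; P3→Y gives 9>2]
(B,R,Y): not NE [P1→A gives 8>5]
(B,R,Z): not NE [P1→A gives 9>4; P2→Q gives 7>6; P3→Y gives 9>6]
(B,R,W): not NE [P2→Q gives 7>3; P3→Y gives 9>2]
(B,S,X): not NE [P1→A gives 3>1]
(B,S,Y): not NE [P3→X gives 9>3]
(B,S,Z): not NE [P1→A gives 2>1; P2→Q gives 7>6; P3→X gives 9>5]
(B,S,W): not NE [P1→A gives 9>0; P2→Q gives 7>1; P3→X gives 9>7]

Nash profiles: (A,P,Z)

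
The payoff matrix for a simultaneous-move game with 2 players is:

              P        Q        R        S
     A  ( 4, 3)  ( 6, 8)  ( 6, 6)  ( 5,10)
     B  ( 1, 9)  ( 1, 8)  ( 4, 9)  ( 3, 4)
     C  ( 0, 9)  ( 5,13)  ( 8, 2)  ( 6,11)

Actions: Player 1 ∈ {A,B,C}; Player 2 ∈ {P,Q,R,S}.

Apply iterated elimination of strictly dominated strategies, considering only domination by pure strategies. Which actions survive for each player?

P1 drop B (A beats it: P:4>1 Q:6>1 R:6>4 S:5>3)
P2 drop P (Q beats it: A:8>3 C:13>9)
P2 drop R (Q beats it: A:8>6 C:13>2)
P1→{A,C} P2→{Q,S}

Remaining: P1:{A,C} P2:{Q,S}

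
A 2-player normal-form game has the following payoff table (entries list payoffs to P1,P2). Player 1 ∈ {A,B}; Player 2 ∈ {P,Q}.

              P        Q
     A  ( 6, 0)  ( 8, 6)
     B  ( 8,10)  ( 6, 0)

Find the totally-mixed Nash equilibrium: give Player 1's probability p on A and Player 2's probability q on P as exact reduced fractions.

P1 indiff ⇒ q·6+(1-q)·8 = q·8+(1-q)·6 ⇒ q(-2) = (1-q)(-2) ⇒ q = 1/2
P2 indiff ⇒ p·0+(1-p)·10 = p·6+(1-p)·0 ⇒ p(-6) = (1-p)(-10) ⇒ p = 5/8

(p,q) = (5/8, 1/2)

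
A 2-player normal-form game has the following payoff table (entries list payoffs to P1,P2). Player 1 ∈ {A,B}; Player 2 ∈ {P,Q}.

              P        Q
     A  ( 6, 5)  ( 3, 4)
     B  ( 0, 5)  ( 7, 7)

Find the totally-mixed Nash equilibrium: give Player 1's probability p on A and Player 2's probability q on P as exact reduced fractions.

P1 mixes 2/3 on A; P2 mixes 2/5 on P

P1 indiff ⇒ q·6+(1-q)·3 = q·0+(1-q)·7 ⇒ q(6) = (1-q)(4) ⇒ q = 2/5
P2 indiff ⇒ p·5+(1-p)·5 = p·4+(1-p)·7 ⇒ p(1) = (1-p)(2) ⇒ p = 2/3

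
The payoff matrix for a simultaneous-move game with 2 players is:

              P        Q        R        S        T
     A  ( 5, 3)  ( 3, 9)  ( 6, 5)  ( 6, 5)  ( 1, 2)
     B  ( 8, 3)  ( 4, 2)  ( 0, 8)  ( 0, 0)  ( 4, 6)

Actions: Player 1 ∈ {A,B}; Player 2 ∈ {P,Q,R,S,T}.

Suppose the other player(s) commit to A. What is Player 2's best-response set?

argmax u_2 = {Q}

u_2(P vs A) = 3
u_2(Q vs A) = 9
u_2(R vs A) = 5
u_2(S vs A) = 5
u_2(T vs A) = 2
max payoff 9 at {Q}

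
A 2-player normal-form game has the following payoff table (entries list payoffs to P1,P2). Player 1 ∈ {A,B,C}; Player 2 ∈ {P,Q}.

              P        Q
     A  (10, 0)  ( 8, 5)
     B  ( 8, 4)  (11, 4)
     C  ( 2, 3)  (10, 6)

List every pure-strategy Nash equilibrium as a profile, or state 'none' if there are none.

(A,P): not NE [P2→Q gives 5>0]
(A,Q): not NE [P1→B gives 11>8]
(B,P): not NE [P1→A gives 10>8]
(B,Q): NE
(C,P): not NE [P1→A gives 10>2; P2→Q gives 6>3]
(C,Q): not NE [P1→B gives 11>10]

NE set: (B,Q)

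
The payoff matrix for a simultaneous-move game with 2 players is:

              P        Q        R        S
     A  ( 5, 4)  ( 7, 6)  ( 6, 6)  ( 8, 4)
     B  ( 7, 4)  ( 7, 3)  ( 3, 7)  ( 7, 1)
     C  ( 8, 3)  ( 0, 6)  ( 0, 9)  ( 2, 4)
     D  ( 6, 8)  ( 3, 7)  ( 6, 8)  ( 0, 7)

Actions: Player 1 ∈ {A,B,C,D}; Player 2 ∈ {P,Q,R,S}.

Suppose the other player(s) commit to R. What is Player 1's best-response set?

u_1(A vs R) = 6
u_1(B vs R) = 3
u_1(C vs R) = 0
u_1(D vs R) = 6
max payoff 6 at {A,D}

argmax u_1 = {A,D}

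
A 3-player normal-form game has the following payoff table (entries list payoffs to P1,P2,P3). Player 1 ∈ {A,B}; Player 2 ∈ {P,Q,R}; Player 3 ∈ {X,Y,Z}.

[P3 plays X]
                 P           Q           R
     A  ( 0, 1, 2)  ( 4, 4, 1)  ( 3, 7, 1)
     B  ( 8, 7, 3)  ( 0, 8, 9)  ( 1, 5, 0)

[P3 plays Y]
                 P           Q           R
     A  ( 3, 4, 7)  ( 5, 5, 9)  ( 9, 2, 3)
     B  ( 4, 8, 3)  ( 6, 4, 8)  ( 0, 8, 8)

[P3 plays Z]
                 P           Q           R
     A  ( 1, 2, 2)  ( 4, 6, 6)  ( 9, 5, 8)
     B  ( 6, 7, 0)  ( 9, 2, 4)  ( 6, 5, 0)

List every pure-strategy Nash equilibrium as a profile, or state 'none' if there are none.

Nash profiles: (B,P,Y)

(A,P,X): not NE [P1→B gives 8>0; P2→R gives 7>1; P3→Y gives 7>2]
(A,P,Y): not NE [P1→B gives 4>3; P2→Q gives 5>4]
(A,P,Z): not NE [P1→B gives 6>1; P2→Q gives 6>2; P3→Y gives 7>2]
(A,Q,X): not NE [P2→R gives 7>4; P3→Y gives 9>1]
(A,Q,Y): not NE [P1→B gives 6>5]
(A,Q,Z): not NE [P1→B gives 9>4; P3→Y gives 9>6]
(A,R,X): not NE [P3→Z gives 8>1]
(A,R,Y): not NE [P2→Q gives 5>2; P3→Z gives 8>3]
(A,R,Z): not NE [P2→Q gives 6>5]
(B,P,X): not NE [P2→Q gives 8>7]
(B,P,Y): NE
(B,P,Z): not NE [P3→Y gives 3>0]
(B,Q,X): not NE [P1→A gives 4>0]
(B,Q,Y): not NE [P2→R gives 8>4; P3→X gives 9>8]
(B,Q,Z): not NE [P2→P gives 7>2; P3→X gives 9>4]
(B,R,X): not NE [P1→A gives 3>1; P2→Q gives 8>5; P3→Y gives 8>0]
(B,R,Y): not NE [P1→A gives 9>0]
(B,R,Z): not NE [P1→A gives 9>6; P2→P gives 7>5; P3→Y gives 8>0]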